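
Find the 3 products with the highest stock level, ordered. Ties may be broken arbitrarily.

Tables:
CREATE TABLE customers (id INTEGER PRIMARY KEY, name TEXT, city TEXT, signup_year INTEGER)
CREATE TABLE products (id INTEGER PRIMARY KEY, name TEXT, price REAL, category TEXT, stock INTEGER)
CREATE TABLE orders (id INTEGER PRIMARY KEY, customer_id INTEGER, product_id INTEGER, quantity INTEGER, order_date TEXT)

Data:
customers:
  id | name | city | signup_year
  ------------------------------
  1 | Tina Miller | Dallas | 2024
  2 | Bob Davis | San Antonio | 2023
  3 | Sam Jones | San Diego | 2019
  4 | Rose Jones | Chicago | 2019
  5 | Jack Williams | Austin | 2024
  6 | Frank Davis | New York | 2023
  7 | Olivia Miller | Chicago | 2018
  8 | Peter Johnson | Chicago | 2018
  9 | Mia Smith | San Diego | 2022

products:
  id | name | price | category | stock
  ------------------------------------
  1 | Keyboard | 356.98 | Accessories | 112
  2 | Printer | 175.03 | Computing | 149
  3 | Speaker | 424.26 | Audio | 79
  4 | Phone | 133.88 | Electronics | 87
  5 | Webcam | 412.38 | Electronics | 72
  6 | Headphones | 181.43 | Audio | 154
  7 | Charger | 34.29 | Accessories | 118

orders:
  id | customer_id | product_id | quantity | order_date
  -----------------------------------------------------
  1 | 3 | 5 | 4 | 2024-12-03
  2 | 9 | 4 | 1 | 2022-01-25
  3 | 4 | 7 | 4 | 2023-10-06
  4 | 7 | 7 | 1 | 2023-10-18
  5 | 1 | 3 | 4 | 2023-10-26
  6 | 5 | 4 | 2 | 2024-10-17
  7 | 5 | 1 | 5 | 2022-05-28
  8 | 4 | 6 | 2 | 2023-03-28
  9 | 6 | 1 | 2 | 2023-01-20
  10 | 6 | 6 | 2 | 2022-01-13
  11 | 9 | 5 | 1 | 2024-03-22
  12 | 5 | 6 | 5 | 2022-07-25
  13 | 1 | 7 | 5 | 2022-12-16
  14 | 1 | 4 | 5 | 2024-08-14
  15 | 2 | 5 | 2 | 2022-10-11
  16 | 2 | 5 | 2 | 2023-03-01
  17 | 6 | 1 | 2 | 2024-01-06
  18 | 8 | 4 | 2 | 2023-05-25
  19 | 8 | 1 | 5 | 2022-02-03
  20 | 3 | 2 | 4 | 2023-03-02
SELECT name, stock FROM products ORDER BY stock DESC LIMIT 3

Execution result:
name | stock
Headphones | 154
Printer | 149
Charger | 118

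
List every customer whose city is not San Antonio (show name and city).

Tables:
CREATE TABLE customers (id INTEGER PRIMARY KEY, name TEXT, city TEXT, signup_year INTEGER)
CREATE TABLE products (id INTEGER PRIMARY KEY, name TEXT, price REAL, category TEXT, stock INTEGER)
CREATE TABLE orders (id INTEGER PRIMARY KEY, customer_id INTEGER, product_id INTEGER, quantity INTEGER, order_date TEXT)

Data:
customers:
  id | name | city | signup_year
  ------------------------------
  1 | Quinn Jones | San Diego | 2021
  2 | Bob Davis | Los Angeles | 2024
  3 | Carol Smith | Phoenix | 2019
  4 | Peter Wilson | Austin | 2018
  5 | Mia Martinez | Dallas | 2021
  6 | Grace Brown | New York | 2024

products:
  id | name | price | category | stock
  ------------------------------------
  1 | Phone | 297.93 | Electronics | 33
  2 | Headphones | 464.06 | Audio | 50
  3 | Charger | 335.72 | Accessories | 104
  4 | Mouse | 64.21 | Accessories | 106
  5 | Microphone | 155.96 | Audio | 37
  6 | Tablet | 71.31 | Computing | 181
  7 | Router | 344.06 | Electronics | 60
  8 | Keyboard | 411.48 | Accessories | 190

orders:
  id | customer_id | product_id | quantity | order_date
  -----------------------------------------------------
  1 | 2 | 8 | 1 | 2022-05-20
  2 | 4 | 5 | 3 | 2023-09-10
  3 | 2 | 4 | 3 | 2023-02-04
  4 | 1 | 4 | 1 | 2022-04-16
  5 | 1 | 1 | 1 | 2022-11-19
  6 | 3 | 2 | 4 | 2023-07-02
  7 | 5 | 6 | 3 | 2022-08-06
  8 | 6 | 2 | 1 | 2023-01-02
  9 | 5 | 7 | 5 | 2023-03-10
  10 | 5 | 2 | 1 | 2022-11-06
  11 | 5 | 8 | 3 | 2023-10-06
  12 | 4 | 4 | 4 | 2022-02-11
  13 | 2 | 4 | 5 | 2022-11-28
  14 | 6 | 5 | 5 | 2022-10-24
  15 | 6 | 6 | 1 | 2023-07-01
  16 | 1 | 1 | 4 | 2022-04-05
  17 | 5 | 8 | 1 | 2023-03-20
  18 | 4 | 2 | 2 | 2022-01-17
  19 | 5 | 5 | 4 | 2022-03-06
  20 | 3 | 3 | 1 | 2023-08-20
SELECT name, city FROM customers WHERE city <> 'San Antonio'

Execution result:
name | city
Quinn Jones | San Diego
Bob Davis | Los Angeles
Carol Smith | Phoenix
Peter Wilson | Austin
Mia Martinez | Dallas
Grace Brown | New York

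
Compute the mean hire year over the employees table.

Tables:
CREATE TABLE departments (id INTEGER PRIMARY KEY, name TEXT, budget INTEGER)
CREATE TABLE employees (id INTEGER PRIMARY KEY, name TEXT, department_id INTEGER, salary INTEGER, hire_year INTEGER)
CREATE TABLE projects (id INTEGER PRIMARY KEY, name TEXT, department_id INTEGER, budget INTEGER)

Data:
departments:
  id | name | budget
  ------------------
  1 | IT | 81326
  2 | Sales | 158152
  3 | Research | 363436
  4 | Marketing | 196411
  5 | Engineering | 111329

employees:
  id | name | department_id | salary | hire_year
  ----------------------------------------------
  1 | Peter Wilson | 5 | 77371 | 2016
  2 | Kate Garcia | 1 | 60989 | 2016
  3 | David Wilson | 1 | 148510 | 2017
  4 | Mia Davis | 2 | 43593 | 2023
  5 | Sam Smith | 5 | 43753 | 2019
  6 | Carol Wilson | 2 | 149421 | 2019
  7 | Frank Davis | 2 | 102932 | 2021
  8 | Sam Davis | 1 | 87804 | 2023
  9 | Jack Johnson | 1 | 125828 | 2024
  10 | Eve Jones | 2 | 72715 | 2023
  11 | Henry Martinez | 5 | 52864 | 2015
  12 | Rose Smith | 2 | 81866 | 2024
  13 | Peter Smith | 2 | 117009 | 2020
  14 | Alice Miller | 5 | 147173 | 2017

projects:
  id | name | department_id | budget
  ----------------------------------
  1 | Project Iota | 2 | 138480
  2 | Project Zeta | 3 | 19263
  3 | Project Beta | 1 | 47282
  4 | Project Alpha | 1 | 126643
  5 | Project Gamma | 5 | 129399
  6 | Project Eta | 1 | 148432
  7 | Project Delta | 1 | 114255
SELECT AVG(hire_year) FROM employees

Execution result:
2019.79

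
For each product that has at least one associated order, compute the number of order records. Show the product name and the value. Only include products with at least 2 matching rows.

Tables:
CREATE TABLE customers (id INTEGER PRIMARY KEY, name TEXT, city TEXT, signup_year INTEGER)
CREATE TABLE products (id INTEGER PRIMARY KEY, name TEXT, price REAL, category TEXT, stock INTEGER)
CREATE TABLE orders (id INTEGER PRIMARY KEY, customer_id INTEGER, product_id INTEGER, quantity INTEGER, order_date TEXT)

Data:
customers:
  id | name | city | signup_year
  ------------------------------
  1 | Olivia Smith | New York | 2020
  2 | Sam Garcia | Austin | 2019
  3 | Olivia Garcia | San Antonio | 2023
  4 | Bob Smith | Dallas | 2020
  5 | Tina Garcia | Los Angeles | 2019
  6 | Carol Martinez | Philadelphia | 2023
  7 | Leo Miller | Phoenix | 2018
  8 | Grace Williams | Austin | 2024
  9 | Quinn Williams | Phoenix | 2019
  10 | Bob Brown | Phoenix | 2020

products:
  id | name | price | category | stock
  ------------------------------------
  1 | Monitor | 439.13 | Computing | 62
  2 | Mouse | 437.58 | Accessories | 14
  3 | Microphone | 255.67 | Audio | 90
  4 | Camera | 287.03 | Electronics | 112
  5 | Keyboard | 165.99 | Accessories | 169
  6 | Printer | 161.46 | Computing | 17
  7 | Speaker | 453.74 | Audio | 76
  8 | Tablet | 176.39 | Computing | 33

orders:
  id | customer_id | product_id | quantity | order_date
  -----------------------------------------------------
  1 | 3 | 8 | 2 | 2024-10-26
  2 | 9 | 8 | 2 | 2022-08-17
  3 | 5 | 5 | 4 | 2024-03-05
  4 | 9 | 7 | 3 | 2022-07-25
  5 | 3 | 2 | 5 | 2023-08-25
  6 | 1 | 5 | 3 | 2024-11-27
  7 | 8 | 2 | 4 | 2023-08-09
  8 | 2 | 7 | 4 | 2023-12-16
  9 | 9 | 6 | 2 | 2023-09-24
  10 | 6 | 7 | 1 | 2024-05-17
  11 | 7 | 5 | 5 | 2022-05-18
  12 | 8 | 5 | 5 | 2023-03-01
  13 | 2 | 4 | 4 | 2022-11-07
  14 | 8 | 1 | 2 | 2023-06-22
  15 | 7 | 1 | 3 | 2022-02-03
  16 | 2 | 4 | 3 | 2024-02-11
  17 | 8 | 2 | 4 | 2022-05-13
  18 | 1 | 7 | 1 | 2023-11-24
SELECT p.name, COUNT(*) AS n FROM orders c JOIN products p ON c.product_id = p.id GROUP BY p.id, p.name HAVING COUNT(*) >= 2

Execution result:
name | n
Monitor | 2
Mouse | 3
Camera | 2
Keyboard | 4
Speaker | 4
Tablet | 2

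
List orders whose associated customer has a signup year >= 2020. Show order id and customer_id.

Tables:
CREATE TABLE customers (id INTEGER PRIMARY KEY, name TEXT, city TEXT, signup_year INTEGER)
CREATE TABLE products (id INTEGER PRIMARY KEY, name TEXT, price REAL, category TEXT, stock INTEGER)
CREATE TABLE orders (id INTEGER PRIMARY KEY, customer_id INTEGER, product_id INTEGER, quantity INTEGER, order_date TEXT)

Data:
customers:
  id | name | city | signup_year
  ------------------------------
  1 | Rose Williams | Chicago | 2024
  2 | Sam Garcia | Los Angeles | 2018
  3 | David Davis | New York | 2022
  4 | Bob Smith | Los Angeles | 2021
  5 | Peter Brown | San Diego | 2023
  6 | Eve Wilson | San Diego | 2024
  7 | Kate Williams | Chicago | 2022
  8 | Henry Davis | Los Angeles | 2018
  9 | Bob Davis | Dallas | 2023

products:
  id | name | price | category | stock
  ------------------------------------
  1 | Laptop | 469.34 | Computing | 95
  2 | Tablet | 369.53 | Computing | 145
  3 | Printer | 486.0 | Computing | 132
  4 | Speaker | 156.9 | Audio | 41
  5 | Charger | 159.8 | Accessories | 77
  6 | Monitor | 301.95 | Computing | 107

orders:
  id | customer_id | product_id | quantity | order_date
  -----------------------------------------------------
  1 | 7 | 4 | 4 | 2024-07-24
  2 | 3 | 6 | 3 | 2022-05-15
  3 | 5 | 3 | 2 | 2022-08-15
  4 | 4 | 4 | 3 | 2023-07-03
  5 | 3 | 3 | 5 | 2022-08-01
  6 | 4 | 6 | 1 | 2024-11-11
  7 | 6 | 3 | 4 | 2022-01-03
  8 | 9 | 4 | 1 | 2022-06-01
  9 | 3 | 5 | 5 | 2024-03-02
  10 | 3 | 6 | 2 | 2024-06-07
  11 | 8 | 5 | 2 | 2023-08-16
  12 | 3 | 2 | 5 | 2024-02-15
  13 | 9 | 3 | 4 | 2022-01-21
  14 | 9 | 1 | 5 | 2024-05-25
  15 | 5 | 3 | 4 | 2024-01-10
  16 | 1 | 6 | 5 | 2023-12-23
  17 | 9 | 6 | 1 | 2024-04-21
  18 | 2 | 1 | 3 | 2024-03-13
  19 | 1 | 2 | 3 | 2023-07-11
SELECT id, customer_id FROM orders WHERE customer_id IN (SELECT id FROM customers WHERE signup_year >= 2020)

Execution result:
id | customer_id
1 | 7
2 | 3
3 | 5
4 | 4
5 | 3
6 | 4
7 | 6
8 | 9
9 | 3
10 | 3
12 | 3
13 | 9
14 | 9
15 | 5
16 | 1
17 | 9
19 | 1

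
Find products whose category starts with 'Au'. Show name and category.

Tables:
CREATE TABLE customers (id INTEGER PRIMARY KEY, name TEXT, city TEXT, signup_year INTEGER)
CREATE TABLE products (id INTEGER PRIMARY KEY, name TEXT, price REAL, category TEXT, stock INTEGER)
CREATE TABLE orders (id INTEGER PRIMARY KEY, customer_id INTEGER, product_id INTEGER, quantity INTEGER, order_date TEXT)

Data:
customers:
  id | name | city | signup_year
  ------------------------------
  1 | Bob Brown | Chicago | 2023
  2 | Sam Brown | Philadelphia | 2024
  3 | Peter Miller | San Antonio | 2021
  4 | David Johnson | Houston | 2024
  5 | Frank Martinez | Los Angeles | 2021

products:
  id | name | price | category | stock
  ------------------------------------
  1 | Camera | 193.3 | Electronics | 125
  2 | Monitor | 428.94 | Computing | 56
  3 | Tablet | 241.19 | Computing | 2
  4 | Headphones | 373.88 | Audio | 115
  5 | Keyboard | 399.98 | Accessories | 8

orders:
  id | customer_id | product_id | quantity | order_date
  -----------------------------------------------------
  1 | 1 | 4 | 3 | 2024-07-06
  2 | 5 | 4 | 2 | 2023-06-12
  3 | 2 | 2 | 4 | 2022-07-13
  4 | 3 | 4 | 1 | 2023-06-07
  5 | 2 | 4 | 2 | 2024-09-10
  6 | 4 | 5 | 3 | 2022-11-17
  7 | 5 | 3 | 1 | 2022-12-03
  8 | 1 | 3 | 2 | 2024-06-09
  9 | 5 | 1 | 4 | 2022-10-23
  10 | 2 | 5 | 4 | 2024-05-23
SELECT name, category FROM products WHERE category LIKE 'Au%'

Execution result:
name | category
Headphones | Audio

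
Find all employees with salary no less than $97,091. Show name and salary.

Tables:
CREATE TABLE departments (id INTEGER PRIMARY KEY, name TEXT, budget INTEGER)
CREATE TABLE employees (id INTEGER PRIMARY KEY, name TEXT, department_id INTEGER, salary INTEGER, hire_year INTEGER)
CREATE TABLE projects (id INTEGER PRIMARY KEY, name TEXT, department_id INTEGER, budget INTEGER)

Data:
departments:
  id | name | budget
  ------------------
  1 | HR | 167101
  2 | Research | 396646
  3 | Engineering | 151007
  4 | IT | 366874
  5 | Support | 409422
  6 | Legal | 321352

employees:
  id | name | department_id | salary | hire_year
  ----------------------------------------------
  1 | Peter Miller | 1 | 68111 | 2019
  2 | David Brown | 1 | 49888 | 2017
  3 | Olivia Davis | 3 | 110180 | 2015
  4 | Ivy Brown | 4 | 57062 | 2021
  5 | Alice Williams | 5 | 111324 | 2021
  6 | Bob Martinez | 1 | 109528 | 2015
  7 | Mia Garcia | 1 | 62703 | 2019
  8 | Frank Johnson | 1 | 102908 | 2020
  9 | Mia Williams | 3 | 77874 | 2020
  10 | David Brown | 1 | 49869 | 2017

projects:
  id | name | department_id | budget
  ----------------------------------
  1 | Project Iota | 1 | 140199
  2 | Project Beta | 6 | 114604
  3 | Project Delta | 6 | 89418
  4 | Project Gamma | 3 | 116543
SELECT name, salary FROM employees WHERE salary >= 97091

Execution result:
name | salary
Olivia Davis | 110180
Alice Williams | 111324
Bob Martinez | 109528
Frank Johnson | 102908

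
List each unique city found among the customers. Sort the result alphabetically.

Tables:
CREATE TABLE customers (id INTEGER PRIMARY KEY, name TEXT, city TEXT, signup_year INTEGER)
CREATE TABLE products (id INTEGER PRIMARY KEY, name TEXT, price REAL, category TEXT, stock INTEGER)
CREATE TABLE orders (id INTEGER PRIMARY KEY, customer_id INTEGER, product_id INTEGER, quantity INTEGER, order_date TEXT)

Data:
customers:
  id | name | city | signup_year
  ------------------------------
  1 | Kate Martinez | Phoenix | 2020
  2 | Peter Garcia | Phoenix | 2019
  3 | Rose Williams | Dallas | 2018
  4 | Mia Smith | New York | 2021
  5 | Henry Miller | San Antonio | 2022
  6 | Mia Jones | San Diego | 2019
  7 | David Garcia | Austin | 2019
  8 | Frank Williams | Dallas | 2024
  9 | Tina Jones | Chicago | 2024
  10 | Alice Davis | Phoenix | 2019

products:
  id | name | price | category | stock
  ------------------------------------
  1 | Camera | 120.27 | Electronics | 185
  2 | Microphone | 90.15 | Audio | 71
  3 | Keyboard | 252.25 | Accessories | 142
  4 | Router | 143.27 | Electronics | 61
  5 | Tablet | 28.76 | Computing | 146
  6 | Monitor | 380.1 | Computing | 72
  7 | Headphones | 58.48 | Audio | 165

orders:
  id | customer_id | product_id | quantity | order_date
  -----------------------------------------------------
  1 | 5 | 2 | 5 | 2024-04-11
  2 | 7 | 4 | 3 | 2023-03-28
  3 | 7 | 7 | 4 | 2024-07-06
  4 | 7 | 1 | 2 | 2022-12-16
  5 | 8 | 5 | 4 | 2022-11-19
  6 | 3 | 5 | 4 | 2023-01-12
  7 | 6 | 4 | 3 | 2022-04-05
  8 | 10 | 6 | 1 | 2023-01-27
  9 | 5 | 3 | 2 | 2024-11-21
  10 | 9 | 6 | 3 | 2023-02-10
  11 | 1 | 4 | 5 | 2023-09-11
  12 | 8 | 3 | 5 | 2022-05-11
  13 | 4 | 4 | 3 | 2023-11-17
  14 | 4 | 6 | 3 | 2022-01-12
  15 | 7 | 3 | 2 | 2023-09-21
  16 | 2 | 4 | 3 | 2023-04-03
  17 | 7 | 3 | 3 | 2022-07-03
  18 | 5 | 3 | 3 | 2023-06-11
SELECT DISTINCT city FROM customers ORDER BY city

Execution result:
city
Austin
Chicago
Dallas
New York
Phoenix
San Antonio
San Diego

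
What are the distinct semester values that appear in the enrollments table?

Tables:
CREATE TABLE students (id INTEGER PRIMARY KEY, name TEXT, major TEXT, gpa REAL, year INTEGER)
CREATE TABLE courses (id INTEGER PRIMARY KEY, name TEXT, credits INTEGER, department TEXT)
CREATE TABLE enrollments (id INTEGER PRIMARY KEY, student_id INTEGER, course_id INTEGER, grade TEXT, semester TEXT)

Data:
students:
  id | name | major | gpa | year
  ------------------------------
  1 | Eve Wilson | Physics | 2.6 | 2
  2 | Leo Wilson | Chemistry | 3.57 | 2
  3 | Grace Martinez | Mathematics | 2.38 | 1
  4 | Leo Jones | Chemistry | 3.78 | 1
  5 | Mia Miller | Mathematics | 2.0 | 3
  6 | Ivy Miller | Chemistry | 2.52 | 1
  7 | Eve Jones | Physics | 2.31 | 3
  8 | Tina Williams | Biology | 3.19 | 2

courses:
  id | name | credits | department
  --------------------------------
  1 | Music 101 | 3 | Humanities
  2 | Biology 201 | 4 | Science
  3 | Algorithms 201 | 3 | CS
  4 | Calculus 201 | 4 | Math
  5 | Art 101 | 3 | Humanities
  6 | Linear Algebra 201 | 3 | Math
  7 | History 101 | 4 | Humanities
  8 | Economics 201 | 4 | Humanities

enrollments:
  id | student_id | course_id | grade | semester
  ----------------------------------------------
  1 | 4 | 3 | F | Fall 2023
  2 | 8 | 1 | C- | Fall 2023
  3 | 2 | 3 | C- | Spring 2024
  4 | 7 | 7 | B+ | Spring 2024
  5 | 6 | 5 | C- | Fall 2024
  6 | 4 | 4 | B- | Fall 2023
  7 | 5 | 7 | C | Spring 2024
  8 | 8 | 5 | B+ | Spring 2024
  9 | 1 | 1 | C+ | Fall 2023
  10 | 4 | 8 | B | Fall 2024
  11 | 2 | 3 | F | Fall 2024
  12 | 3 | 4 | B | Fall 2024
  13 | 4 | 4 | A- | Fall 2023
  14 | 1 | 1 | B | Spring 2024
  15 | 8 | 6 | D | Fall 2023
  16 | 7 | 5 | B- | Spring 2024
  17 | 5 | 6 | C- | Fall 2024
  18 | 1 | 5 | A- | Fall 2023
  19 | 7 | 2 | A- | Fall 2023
SELECT DISTINCT semester FROM enrollments

Execution result:
semester
Fall 2023
Spring 2024
Fall 2024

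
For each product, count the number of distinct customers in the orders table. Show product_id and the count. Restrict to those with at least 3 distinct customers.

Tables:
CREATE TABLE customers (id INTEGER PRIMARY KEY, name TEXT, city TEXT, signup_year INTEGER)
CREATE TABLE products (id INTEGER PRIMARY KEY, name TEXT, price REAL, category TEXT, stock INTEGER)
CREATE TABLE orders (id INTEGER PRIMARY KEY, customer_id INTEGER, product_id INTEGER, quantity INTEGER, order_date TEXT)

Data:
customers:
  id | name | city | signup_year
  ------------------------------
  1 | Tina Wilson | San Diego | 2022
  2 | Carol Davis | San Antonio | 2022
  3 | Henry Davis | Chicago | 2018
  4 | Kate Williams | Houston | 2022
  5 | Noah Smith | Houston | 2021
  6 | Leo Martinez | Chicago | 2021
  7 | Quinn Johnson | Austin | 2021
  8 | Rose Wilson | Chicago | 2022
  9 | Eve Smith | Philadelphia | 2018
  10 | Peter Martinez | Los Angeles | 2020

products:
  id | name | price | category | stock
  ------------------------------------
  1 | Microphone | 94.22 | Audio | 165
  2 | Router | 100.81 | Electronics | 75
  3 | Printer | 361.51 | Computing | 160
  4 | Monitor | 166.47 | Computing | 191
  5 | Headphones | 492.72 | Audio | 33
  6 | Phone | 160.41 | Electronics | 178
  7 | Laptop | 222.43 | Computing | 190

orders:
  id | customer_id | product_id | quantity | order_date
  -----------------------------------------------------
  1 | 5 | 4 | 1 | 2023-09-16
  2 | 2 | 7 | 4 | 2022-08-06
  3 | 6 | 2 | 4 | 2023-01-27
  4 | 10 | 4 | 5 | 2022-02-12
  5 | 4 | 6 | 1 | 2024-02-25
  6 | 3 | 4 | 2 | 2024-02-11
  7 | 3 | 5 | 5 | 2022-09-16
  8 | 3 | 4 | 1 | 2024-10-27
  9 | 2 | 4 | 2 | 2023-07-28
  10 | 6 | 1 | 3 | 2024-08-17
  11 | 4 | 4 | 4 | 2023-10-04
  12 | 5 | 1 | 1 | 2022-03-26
SELECT product_id, COUNT(DISTINCT customer_id) AS distinct_customer_count FROM orders GROUP BY product_id HAVING COUNT(DISTINCT customer_id) >= 3

Execution result:
product_id | distinct_customer_count
4 | 5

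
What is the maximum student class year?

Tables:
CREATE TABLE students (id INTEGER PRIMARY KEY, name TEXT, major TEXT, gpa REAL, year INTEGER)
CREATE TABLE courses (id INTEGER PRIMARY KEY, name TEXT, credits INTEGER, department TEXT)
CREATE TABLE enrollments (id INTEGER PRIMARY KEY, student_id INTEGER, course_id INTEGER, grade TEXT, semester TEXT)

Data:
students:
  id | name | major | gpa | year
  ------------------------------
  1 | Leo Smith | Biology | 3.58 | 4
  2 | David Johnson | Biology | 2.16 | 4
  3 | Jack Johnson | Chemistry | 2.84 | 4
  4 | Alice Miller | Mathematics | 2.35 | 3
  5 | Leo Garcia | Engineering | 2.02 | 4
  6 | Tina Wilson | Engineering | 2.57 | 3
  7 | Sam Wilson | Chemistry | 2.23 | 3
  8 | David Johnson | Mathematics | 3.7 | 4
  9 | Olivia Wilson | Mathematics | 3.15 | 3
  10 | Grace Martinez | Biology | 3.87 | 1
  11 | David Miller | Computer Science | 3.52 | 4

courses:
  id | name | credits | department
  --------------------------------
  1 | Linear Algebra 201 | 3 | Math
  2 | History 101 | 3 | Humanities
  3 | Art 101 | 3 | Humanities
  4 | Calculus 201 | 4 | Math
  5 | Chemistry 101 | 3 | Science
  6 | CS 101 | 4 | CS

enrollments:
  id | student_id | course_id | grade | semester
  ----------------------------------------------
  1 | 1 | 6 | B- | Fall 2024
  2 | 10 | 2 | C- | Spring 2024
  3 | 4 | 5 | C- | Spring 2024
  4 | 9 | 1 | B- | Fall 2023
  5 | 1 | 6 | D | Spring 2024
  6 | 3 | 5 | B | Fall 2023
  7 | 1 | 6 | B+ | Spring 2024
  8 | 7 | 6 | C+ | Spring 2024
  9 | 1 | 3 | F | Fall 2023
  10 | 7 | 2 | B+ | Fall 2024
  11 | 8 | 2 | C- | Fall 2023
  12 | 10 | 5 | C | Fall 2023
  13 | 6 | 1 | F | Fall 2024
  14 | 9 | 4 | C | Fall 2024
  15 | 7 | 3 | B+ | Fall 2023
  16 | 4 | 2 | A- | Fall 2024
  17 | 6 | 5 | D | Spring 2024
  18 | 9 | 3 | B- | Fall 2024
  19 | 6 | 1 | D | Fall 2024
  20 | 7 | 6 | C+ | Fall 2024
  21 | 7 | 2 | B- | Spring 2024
SELECT MAX(year) FROM students

Execution result:
4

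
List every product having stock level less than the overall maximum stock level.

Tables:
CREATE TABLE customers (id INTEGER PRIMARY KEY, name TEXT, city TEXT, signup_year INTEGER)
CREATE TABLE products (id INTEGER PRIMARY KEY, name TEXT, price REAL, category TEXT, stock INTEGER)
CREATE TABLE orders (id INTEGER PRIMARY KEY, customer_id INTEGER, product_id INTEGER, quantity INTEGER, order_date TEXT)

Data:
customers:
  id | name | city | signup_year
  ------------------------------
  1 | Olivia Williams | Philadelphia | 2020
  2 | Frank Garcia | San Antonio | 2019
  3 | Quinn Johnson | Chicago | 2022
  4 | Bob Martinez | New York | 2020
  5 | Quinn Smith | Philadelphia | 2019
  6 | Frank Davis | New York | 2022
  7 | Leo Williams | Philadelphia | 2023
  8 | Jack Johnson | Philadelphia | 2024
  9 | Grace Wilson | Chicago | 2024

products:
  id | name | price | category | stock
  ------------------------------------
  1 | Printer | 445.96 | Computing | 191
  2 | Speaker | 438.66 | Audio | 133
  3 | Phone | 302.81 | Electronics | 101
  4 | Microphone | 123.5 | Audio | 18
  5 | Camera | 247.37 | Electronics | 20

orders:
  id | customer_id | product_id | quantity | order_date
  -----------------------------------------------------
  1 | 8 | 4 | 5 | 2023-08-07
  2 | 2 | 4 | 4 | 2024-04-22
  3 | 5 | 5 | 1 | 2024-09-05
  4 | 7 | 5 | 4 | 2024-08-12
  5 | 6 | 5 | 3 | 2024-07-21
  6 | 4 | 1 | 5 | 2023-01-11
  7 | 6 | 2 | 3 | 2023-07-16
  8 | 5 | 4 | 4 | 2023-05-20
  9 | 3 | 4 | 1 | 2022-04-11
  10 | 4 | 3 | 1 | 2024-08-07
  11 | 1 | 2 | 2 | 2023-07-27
SELECT name, stock FROM products WHERE stock < (SELECT MAX(stock) FROM products)

Execution result:
name | stock
Speaker | 133
Phone | 101
Microphone | 18
Camera | 20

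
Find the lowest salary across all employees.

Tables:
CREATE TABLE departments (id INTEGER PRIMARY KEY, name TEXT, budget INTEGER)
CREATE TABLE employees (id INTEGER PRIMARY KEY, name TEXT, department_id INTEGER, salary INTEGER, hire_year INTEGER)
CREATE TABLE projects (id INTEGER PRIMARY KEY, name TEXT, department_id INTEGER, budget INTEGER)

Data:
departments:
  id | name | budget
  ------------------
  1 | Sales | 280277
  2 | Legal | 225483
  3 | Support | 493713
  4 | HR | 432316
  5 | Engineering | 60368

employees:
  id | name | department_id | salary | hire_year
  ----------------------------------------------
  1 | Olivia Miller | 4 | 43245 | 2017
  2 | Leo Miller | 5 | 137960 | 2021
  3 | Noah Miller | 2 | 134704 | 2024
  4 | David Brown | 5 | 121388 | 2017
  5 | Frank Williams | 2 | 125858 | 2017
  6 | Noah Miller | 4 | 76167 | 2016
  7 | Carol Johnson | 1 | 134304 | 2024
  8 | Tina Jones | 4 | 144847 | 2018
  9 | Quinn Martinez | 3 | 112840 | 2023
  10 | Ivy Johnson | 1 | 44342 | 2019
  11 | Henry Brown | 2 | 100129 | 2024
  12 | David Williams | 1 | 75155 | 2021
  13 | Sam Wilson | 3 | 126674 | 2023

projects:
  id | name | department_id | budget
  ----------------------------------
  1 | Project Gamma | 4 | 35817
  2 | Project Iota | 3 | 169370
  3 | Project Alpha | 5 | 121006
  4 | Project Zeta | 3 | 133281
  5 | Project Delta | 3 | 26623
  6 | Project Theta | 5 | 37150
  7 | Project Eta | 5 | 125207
SELECT MIN(salary) FROM employees

Execution result:
43245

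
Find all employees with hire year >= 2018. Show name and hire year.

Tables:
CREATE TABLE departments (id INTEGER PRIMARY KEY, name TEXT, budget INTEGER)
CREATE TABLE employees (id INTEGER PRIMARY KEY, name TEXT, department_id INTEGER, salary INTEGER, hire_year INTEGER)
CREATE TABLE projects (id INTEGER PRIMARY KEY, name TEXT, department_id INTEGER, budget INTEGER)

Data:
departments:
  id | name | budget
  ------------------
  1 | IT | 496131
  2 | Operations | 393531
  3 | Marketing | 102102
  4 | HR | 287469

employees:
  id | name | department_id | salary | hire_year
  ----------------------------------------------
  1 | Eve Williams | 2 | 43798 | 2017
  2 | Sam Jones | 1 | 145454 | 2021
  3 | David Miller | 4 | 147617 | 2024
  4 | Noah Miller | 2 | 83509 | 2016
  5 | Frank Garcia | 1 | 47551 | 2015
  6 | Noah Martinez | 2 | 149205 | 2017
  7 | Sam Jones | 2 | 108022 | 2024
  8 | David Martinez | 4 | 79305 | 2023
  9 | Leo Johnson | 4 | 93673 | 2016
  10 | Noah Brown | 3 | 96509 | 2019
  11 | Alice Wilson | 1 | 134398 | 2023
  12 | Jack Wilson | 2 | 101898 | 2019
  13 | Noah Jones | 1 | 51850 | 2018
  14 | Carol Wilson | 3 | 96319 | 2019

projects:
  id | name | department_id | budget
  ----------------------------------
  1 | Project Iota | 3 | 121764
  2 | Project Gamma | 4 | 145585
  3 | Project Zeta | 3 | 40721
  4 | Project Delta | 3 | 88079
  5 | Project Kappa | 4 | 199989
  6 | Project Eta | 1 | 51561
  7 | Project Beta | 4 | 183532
SELECT name, hire_year FROM employees WHERE hire_year >= 2018

Execution result:
name | hire_year
Sam Jones | 2021
David Miller | 2024
Sam Jones | 2024
David Martinez | 2023
Noah Brown | 2019
Alice Wilson | 2023
Jack Wilson | 2019
Noah Jones | 2018
Carol Wilson | 2019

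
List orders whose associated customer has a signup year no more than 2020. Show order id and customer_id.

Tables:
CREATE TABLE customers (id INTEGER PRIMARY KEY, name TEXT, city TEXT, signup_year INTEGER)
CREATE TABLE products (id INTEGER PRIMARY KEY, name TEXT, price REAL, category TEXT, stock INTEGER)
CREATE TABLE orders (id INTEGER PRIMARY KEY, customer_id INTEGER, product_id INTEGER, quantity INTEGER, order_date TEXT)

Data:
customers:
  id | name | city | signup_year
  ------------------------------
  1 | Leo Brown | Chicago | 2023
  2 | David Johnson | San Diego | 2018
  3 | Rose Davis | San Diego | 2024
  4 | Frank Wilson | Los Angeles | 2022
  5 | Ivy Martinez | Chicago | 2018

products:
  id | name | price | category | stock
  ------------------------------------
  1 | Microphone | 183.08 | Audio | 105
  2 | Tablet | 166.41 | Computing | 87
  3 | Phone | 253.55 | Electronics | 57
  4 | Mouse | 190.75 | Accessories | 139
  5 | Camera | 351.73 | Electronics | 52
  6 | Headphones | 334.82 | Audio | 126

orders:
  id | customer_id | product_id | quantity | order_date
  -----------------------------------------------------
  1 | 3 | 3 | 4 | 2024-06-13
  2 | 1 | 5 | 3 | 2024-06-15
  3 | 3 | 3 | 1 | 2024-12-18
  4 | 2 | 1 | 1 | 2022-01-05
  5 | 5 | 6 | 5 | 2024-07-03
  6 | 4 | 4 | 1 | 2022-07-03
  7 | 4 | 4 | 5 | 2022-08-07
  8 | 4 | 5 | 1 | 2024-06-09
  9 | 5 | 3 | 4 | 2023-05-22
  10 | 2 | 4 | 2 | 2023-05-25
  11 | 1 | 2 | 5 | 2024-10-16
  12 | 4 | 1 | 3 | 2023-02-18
SELECT id, customer_id FROM orders WHERE customer_id IN (SELECT id FROM customers WHERE signup_year <= 2020)

Execution result:
id | customer_id
4 | 2
5 | 5
9 | 5
10 | 2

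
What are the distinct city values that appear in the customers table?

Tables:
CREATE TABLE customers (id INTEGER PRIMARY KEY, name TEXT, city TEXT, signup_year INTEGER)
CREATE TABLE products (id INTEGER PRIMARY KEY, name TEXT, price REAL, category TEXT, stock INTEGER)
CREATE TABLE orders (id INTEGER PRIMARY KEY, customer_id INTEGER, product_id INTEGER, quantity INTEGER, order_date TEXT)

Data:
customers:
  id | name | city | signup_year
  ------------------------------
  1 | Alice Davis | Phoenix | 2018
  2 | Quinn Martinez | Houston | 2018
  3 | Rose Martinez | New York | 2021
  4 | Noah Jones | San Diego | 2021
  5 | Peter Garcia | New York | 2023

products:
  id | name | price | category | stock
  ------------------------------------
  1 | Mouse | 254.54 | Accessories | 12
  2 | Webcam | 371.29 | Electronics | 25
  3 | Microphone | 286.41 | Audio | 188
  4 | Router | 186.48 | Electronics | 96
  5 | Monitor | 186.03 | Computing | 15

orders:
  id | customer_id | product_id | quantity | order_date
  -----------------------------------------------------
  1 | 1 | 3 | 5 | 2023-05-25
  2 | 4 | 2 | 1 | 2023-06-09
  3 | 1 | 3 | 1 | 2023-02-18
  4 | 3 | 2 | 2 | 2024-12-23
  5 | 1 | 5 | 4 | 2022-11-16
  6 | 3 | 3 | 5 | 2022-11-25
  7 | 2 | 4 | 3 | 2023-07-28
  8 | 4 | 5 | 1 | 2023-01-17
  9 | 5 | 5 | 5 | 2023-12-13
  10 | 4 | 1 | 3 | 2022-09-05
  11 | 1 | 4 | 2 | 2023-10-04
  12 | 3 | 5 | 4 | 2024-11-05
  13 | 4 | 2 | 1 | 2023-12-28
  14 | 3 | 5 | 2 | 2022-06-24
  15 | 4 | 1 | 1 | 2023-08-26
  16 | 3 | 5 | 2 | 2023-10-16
SELECT DISTINCT city FROM customers

Execution result:
city
Phoenix
Houston
New York
San Diego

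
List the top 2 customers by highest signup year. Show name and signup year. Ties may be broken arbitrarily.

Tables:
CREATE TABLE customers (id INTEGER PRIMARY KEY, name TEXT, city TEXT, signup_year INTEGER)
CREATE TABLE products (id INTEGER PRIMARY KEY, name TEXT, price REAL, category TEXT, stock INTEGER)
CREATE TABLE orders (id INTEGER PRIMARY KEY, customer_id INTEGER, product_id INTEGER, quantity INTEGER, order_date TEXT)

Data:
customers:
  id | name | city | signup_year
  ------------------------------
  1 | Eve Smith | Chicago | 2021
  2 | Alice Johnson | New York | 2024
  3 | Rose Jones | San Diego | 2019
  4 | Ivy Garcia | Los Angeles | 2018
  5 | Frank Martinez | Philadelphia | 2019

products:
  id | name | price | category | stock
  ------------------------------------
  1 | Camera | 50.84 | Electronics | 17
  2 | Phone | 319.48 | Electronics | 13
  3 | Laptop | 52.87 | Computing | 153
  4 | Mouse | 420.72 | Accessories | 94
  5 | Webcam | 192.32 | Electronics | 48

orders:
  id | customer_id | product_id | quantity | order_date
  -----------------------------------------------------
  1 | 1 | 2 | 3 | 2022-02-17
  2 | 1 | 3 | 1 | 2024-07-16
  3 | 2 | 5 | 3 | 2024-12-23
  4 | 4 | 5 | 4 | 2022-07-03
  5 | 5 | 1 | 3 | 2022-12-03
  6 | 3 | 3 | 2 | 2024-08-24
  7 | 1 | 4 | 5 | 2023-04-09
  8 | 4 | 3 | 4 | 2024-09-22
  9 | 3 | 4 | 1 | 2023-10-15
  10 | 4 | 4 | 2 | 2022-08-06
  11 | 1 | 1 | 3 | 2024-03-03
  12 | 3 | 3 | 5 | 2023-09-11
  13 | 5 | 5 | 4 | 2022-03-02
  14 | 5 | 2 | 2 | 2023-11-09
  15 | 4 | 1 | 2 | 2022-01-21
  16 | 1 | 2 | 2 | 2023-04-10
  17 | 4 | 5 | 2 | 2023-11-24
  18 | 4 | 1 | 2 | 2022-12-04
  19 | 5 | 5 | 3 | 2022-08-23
SELECT name, signup_year FROM customers ORDER BY signup_year DESC LIMIT 2

Execution result:
name | signup_year
Alice Johnson | 2024
Eve Smith | 2021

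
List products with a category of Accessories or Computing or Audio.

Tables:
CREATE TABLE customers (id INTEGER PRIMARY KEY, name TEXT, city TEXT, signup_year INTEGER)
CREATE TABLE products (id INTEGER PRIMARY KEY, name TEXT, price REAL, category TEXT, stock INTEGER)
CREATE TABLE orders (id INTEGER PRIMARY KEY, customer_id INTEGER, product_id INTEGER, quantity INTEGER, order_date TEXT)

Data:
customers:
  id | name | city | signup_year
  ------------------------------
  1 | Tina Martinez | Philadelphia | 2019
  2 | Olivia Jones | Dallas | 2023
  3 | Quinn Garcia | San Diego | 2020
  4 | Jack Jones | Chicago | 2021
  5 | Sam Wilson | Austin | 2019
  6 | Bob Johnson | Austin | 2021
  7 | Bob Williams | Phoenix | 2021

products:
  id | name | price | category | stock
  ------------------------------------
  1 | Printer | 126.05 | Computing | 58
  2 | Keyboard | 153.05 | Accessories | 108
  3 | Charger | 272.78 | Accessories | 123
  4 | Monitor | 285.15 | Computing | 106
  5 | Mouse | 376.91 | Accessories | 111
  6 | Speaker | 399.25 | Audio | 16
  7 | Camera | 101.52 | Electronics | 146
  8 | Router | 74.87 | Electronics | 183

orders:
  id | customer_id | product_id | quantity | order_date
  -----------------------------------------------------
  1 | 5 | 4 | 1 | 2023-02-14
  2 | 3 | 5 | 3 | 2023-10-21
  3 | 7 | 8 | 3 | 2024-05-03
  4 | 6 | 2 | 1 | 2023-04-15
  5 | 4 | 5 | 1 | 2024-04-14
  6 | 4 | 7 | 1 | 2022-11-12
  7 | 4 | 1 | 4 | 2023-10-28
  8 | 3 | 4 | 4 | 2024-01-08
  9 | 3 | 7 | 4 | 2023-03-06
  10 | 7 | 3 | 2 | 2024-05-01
SELECT name, category FROM products WHERE category IN ('Accessories', 'Computing', 'Audio')

Execution result:
name | category
Printer | Computing
Keyboard | Accessories
Charger | Accessories
Monitor | Computing
Mouse | Accessories
Speaker | Audio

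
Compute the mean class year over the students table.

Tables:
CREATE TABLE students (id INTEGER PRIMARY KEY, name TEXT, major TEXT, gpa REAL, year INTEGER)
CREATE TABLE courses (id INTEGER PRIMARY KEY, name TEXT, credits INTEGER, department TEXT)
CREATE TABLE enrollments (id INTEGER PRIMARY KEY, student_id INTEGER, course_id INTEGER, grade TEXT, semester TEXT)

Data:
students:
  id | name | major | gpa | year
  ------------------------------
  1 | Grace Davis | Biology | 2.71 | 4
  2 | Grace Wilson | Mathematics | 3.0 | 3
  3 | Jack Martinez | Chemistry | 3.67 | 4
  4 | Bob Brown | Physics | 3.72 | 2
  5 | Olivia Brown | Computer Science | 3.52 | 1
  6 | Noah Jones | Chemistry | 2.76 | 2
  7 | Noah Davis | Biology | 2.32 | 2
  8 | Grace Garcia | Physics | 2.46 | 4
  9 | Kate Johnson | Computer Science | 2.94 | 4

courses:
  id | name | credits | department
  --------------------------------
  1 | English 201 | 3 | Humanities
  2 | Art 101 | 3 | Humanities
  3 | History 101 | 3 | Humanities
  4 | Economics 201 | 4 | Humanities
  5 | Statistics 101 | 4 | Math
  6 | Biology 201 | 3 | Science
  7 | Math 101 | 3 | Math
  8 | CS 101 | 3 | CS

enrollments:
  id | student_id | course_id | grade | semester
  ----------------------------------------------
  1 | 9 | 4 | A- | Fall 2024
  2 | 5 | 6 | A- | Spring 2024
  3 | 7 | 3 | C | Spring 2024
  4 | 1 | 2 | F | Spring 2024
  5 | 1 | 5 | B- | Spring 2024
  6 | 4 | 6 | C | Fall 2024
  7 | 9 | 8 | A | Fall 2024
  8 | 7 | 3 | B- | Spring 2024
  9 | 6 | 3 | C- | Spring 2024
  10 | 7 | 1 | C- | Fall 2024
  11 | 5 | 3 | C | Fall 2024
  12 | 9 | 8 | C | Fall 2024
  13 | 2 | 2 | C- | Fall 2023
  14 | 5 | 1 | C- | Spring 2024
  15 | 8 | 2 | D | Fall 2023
SELECT AVG(year) FROM students

Execution result:
2.89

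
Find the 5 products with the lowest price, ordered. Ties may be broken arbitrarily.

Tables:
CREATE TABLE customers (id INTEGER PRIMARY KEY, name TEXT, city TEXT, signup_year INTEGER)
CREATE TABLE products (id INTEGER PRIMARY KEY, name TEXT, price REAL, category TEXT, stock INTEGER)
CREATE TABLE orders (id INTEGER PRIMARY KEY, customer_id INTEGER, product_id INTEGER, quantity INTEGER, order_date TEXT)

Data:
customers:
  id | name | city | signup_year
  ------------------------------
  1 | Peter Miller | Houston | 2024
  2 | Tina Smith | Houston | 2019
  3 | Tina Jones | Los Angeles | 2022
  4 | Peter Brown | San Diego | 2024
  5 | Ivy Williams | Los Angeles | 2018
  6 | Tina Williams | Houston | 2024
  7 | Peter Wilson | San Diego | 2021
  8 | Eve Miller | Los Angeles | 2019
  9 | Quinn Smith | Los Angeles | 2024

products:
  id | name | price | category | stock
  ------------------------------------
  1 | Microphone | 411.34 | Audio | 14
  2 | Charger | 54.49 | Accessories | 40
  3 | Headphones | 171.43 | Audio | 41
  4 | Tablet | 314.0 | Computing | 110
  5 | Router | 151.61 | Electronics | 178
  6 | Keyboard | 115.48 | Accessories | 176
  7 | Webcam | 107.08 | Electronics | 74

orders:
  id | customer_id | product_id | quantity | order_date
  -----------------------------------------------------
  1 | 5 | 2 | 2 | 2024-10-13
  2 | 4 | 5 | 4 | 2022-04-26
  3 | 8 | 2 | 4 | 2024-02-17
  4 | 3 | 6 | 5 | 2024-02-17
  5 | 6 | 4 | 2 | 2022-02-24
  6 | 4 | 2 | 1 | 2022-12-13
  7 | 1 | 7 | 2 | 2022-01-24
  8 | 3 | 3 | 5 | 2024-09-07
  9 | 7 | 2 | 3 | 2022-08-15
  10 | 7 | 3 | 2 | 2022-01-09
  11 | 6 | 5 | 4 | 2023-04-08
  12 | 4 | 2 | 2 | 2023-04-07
SELECT name, price FROM products ORDER BY price ASC LIMIT 5

Execution result:
name | price
Charger | 54.49
Webcam | 107.08
Keyboard | 115.48
Router | 151.61
Headphones | 171.43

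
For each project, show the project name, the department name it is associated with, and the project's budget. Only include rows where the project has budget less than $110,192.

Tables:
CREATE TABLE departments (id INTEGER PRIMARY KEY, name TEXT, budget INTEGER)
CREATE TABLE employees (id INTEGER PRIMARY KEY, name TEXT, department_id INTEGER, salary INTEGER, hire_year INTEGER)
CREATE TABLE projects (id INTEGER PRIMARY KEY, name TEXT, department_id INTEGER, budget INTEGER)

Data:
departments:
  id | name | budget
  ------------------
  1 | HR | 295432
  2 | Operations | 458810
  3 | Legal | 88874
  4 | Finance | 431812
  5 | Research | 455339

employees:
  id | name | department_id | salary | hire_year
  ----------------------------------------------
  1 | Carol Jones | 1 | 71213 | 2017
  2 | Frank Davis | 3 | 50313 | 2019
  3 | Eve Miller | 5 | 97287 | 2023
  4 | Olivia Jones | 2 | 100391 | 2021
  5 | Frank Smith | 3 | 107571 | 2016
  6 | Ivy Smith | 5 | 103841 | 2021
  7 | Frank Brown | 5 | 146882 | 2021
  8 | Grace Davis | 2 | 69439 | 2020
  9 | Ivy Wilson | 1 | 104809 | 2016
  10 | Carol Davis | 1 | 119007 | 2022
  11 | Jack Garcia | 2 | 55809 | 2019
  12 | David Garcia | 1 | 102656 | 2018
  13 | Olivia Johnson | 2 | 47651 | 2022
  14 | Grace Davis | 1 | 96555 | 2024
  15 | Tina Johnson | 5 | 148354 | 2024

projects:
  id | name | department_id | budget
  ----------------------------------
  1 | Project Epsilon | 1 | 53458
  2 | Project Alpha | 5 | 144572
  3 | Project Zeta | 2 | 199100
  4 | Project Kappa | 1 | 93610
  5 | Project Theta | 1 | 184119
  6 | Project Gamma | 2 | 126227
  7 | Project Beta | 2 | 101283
SELECT c.name, p.name AS department, c.budget FROM projects c JOIN departments p ON c.department_id = p.id WHERE c.budget < 110192

Execution result:
name | department | budget
Project Epsilon | HR | 53458
Project Kappa | HR | 93610
Project Beta | Operations | 101283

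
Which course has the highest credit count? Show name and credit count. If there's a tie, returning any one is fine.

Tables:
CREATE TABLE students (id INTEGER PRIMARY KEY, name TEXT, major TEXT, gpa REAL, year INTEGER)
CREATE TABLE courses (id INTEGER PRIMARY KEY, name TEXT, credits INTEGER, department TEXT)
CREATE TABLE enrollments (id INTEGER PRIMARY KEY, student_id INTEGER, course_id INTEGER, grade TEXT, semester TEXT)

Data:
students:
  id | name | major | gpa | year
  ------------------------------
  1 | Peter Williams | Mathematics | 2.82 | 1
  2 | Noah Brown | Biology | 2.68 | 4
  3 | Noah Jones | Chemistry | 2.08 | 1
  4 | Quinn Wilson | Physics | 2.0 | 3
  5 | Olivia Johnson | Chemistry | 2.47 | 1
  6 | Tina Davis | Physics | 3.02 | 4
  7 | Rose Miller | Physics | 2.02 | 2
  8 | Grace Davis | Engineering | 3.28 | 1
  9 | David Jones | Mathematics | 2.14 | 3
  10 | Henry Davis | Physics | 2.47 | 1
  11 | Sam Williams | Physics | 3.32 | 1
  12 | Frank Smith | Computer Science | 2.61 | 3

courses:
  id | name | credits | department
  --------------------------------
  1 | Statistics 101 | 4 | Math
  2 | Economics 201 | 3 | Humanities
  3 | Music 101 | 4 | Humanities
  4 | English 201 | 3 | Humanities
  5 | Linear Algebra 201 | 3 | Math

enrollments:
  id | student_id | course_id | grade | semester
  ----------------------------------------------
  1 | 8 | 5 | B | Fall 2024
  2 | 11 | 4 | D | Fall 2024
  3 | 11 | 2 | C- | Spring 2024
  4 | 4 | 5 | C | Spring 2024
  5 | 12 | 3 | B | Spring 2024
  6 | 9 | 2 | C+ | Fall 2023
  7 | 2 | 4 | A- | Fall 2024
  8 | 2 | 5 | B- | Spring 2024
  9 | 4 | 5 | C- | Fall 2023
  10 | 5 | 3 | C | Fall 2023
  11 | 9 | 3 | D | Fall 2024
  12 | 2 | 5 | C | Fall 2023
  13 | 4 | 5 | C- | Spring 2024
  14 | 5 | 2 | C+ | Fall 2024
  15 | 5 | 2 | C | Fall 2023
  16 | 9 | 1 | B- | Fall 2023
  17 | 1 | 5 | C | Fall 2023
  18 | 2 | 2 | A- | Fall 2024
SELECT name, credits FROM courses ORDER BY credits DESC LIMIT 1

Execution result:
name | credits
Statistics 101 | 4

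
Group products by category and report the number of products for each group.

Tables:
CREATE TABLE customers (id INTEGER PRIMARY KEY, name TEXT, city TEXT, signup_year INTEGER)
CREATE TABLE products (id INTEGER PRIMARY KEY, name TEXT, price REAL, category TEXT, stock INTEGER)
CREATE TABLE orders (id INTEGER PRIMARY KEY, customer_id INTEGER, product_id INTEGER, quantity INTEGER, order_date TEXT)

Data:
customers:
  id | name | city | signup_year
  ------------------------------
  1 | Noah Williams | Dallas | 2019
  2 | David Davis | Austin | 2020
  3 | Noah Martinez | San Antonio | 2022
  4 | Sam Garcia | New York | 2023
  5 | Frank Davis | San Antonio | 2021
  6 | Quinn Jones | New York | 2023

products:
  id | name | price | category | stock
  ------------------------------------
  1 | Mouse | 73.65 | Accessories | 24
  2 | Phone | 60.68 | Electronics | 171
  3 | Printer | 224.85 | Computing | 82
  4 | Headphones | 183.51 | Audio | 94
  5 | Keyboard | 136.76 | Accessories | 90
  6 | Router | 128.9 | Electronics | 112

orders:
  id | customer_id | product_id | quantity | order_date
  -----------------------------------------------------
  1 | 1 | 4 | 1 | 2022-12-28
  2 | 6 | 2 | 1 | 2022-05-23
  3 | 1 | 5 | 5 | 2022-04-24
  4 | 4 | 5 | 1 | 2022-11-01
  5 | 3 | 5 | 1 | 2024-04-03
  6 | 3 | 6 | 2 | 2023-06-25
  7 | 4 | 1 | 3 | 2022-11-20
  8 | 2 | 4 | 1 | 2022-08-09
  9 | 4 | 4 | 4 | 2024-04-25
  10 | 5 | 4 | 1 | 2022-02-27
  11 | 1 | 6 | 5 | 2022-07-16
SELECT category, COUNT(*) AS n FROM products GROUP BY category

Execution result:
category | n
Accessories | 2
Audio | 1
Computing | 1
Electronics | 2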